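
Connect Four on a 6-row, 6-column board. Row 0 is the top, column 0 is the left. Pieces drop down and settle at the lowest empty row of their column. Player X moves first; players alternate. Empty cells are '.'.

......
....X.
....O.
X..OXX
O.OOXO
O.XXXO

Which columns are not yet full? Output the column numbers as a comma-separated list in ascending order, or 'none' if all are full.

col 0: top cell = '.' → open
col 1: top cell = '.' → open
col 2: top cell = '.' → open
col 3: top cell = '.' → open
col 4: top cell = '.' → open
col 5: top cell = '.' → open

Answer: 0,1,2,3,4,5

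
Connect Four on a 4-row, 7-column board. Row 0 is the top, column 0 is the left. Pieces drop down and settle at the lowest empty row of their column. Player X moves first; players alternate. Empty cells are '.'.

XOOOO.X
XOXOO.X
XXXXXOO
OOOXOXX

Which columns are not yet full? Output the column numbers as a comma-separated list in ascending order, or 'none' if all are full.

Answer: 5

Derivation:
col 0: top cell = 'X' → FULL
col 1: top cell = 'O' → FULL
col 2: top cell = 'O' → FULL
col 3: top cell = 'O' → FULL
col 4: top cell = 'O' → FULL
col 5: top cell = '.' → open
col 6: top cell = 'X' → FULL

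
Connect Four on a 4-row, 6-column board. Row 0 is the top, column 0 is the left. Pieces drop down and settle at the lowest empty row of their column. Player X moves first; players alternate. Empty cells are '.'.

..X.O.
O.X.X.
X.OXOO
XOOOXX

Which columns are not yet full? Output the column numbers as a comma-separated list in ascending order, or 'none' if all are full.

col 0: top cell = '.' → open
col 1: top cell = '.' → open
col 2: top cell = 'X' → FULL
col 3: top cell = '.' → open
col 4: top cell = 'O' → FULL
col 5: top cell = '.' → open

Answer: 0,1,3,5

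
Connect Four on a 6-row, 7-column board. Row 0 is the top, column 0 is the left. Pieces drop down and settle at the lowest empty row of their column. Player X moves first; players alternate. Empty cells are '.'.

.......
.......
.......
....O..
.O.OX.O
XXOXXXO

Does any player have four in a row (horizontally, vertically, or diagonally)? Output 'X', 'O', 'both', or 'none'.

none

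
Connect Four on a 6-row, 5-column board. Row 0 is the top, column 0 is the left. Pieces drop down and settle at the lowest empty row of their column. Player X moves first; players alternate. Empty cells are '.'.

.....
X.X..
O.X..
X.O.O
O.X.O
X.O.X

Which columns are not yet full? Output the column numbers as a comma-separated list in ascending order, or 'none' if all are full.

Answer: 0,1,2,3,4

Derivation:
col 0: top cell = '.' → open
col 1: top cell = '.' → open
col 2: top cell = '.' → open
col 3: top cell = '.' → open
col 4: top cell = '.' → open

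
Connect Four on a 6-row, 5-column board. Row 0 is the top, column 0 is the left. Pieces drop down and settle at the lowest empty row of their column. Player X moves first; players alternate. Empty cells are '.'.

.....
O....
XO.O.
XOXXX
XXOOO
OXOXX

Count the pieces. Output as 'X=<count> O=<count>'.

X=10 O=9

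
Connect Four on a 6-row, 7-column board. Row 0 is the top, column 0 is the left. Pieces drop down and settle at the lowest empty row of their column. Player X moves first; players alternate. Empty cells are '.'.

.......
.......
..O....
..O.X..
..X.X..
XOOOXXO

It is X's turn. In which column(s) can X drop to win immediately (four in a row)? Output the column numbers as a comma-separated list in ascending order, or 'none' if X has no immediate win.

Answer: 4

Derivation:
col 0: drop X → no win
col 1: drop X → no win
col 2: drop X → no win
col 3: drop X → no win
col 4: drop X → WIN!
col 5: drop X → no win
col 6: drop X → no win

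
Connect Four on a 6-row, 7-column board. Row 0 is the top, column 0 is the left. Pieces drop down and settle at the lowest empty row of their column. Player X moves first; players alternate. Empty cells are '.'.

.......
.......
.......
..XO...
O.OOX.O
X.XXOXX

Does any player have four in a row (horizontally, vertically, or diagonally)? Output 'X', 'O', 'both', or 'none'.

none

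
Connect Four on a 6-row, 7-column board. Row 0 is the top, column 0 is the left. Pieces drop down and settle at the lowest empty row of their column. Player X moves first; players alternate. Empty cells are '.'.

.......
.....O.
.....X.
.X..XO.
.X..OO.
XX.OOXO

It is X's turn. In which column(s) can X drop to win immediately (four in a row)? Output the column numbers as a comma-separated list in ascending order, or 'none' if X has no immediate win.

col 0: drop X → no win
col 1: drop X → WIN!
col 2: drop X → no win
col 3: drop X → no win
col 4: drop X → no win
col 5: drop X → no win
col 6: drop X → no win

Answer: 1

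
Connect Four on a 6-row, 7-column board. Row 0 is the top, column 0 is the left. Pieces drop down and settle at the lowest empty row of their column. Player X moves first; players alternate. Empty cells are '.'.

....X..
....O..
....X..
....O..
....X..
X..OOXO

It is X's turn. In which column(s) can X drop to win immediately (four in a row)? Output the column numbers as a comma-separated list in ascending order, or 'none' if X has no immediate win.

Answer: none

Derivation:
col 0: drop X → no win
col 1: drop X → no win
col 2: drop X → no win
col 3: drop X → no win
col 5: drop X → no win
col 6: drop X → no win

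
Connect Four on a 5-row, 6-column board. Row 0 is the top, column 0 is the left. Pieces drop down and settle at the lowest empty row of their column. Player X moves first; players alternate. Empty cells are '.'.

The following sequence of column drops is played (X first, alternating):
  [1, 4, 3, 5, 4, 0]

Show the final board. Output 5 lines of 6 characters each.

Answer: ......
......
......
....X.
OX.XOO

Derivation:
Move 1: X drops in col 1, lands at row 4
Move 2: O drops in col 4, lands at row 4
Move 3: X drops in col 3, lands at row 4
Move 4: O drops in col 5, lands at row 4
Move 5: X drops in col 4, lands at row 3
Move 6: O drops in col 0, lands at row 4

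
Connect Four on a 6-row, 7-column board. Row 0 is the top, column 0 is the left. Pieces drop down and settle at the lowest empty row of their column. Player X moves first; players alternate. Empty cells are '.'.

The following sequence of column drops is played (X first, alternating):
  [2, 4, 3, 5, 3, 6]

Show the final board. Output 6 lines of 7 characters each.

Answer: .......
.......
.......
.......
...X...
..XXOOO

Derivation:
Move 1: X drops in col 2, lands at row 5
Move 2: O drops in col 4, lands at row 5
Move 3: X drops in col 3, lands at row 5
Move 4: O drops in col 5, lands at row 5
Move 5: X drops in col 3, lands at row 4
Move 6: O drops in col 6, lands at row 5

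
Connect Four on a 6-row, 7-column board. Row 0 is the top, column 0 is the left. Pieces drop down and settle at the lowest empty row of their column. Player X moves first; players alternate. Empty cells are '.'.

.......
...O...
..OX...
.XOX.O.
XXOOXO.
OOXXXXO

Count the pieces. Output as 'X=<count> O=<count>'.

X=10 O=10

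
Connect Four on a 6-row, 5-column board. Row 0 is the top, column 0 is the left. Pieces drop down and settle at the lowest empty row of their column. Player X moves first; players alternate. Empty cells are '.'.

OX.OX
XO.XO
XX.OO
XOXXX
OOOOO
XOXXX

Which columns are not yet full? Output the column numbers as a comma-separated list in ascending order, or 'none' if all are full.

col 0: top cell = 'O' → FULL
col 1: top cell = 'X' → FULL
col 2: top cell = '.' → open
col 3: top cell = 'O' → FULL
col 4: top cell = 'X' → FULL

Answer: 2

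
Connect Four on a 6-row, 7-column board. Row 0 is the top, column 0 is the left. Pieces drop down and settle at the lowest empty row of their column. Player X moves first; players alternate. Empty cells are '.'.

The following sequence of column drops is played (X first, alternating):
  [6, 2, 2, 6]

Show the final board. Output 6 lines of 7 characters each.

Move 1: X drops in col 6, lands at row 5
Move 2: O drops in col 2, lands at row 5
Move 3: X drops in col 2, lands at row 4
Move 4: O drops in col 6, lands at row 4

Answer: .......
.......
.......
.......
..X...O
..O...X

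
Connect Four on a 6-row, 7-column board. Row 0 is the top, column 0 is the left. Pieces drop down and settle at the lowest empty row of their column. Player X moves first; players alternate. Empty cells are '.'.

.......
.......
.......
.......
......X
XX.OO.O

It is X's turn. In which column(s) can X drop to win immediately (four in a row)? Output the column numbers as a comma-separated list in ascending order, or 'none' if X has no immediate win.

col 0: drop X → no win
col 1: drop X → no win
col 2: drop X → no win
col 3: drop X → no win
col 4: drop X → no win
col 5: drop X → no win
col 6: drop X → no win

Answer: none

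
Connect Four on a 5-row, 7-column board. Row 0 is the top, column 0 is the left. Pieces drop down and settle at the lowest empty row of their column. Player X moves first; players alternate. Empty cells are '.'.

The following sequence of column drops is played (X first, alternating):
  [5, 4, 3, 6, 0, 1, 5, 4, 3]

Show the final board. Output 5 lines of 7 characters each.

Move 1: X drops in col 5, lands at row 4
Move 2: O drops in col 4, lands at row 4
Move 3: X drops in col 3, lands at row 4
Move 4: O drops in col 6, lands at row 4
Move 5: X drops in col 0, lands at row 4
Move 6: O drops in col 1, lands at row 4
Move 7: X drops in col 5, lands at row 3
Move 8: O drops in col 4, lands at row 3
Move 9: X drops in col 3, lands at row 3

Answer: .......
.......
.......
...XOX.
XO.XOXO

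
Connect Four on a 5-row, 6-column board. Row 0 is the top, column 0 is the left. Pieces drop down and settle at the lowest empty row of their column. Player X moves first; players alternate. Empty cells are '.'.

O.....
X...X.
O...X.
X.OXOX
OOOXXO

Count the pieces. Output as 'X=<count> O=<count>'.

X=8 O=8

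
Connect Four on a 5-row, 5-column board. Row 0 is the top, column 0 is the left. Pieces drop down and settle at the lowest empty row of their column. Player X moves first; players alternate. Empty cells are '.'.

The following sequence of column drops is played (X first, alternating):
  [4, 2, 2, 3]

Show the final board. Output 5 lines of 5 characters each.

Answer: .....
.....
.....
..X..
..OOX

Derivation:
Move 1: X drops in col 4, lands at row 4
Move 2: O drops in col 2, lands at row 4
Move 3: X drops in col 2, lands at row 3
Move 4: O drops in col 3, lands at row 4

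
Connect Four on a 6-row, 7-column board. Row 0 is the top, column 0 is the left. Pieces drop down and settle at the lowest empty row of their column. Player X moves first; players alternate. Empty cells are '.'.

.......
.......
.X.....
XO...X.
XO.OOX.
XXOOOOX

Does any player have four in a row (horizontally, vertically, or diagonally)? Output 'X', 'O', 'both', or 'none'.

O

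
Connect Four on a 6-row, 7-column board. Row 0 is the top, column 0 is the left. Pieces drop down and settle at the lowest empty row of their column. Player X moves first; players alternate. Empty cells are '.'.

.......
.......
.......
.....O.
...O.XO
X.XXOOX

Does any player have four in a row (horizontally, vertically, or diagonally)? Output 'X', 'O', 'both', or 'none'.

none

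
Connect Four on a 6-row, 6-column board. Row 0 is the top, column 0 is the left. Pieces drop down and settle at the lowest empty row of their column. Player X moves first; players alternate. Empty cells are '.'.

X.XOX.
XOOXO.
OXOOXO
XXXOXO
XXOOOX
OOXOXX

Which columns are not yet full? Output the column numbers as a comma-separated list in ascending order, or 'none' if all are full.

col 0: top cell = 'X' → FULL
col 1: top cell = '.' → open
col 2: top cell = 'X' → FULL
col 3: top cell = 'O' → FULL
col 4: top cell = 'X' → FULL
col 5: top cell = '.' → open

Answer: 1,5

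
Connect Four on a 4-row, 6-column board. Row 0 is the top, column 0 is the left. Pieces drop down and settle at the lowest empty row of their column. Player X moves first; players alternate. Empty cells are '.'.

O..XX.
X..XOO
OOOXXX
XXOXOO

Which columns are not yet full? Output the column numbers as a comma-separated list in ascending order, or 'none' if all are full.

col 0: top cell = 'O' → FULL
col 1: top cell = '.' → open
col 2: top cell = '.' → open
col 3: top cell = 'X' → FULL
col 4: top cell = 'X' → FULL
col 5: top cell = '.' → open

Answer: 1,2,5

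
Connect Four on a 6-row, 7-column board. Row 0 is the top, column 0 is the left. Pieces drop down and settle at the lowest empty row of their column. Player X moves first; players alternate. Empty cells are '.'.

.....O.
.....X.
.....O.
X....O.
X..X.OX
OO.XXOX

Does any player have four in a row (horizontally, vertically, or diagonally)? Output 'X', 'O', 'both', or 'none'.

O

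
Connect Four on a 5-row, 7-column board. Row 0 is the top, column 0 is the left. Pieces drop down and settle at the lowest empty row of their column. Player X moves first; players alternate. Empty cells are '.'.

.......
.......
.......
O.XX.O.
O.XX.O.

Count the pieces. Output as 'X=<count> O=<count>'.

X=4 O=4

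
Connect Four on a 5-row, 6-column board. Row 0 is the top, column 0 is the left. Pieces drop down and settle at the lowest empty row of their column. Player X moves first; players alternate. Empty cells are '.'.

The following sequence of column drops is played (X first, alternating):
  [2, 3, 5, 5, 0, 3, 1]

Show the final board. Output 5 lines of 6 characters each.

Move 1: X drops in col 2, lands at row 4
Move 2: O drops in col 3, lands at row 4
Move 3: X drops in col 5, lands at row 4
Move 4: O drops in col 5, lands at row 3
Move 5: X drops in col 0, lands at row 4
Move 6: O drops in col 3, lands at row 3
Move 7: X drops in col 1, lands at row 4

Answer: ......
......
......
...O.O
XXXO.X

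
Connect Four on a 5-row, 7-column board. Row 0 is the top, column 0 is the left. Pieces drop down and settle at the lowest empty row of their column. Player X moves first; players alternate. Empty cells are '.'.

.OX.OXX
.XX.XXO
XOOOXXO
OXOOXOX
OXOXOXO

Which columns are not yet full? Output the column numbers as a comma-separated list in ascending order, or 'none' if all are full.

col 0: top cell = '.' → open
col 1: top cell = 'O' → FULL
col 2: top cell = 'X' → FULL
col 3: top cell = '.' → open
col 4: top cell = 'O' → FULL
col 5: top cell = 'X' → FULL
col 6: top cell = 'X' → FULL

Answer: 0,3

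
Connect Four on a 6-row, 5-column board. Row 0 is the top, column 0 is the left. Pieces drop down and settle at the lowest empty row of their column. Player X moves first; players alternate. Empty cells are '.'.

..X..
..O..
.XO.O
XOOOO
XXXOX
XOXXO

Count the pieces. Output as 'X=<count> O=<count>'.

X=10 O=10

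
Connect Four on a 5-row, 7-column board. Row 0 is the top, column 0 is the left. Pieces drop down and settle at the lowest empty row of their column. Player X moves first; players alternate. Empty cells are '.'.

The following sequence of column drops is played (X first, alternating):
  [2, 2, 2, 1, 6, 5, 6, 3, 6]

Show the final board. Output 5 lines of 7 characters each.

Move 1: X drops in col 2, lands at row 4
Move 2: O drops in col 2, lands at row 3
Move 3: X drops in col 2, lands at row 2
Move 4: O drops in col 1, lands at row 4
Move 5: X drops in col 6, lands at row 4
Move 6: O drops in col 5, lands at row 4
Move 7: X drops in col 6, lands at row 3
Move 8: O drops in col 3, lands at row 4
Move 9: X drops in col 6, lands at row 2

Answer: .......
.......
..X...X
..O...X
.OXO.OX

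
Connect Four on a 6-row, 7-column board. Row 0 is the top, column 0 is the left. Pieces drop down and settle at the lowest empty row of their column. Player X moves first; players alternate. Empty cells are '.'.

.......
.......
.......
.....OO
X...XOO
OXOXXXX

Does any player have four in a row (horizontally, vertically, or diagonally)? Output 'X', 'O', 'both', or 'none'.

X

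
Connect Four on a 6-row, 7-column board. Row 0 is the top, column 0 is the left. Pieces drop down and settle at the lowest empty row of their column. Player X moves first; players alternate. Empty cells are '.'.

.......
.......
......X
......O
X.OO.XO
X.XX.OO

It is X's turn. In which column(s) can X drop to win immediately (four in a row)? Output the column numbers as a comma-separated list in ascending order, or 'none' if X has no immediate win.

col 0: drop X → no win
col 1: drop X → WIN!
col 2: drop X → no win
col 3: drop X → no win
col 4: drop X → no win
col 5: drop X → no win
col 6: drop X → no win

Answer: 1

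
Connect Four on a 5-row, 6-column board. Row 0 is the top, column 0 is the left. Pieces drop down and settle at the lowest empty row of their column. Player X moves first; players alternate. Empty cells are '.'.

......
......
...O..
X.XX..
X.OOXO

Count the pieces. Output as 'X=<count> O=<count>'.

X=5 O=4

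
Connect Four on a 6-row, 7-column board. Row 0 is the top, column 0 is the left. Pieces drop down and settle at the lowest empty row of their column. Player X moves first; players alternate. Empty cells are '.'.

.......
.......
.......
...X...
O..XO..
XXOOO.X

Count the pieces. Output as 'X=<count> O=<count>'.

X=5 O=5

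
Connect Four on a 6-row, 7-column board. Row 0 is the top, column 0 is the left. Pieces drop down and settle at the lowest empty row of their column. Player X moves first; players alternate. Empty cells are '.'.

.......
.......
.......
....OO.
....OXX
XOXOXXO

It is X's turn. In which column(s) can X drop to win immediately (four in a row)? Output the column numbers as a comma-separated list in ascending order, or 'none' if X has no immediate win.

col 0: drop X → no win
col 1: drop X → no win
col 2: drop X → no win
col 3: drop X → no win
col 4: drop X → no win
col 5: drop X → no win
col 6: drop X → no win

Answer: none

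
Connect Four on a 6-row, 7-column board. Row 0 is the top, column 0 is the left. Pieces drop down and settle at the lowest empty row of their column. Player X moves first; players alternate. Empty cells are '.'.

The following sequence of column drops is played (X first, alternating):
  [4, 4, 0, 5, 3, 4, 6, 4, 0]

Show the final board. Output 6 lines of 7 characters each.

Move 1: X drops in col 4, lands at row 5
Move 2: O drops in col 4, lands at row 4
Move 3: X drops in col 0, lands at row 5
Move 4: O drops in col 5, lands at row 5
Move 5: X drops in col 3, lands at row 5
Move 6: O drops in col 4, lands at row 3
Move 7: X drops in col 6, lands at row 5
Move 8: O drops in col 4, lands at row 2
Move 9: X drops in col 0, lands at row 4

Answer: .......
.......
....O..
....O..
X...O..
X..XXOX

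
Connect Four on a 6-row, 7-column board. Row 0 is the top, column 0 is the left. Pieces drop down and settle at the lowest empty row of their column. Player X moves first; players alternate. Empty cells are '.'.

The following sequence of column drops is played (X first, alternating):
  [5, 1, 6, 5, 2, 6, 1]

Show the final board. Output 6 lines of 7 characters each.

Move 1: X drops in col 5, lands at row 5
Move 2: O drops in col 1, lands at row 5
Move 3: X drops in col 6, lands at row 5
Move 4: O drops in col 5, lands at row 4
Move 5: X drops in col 2, lands at row 5
Move 6: O drops in col 6, lands at row 4
Move 7: X drops in col 1, lands at row 4

Answer: .......
.......
.......
.......
.X...OO
.OX..XX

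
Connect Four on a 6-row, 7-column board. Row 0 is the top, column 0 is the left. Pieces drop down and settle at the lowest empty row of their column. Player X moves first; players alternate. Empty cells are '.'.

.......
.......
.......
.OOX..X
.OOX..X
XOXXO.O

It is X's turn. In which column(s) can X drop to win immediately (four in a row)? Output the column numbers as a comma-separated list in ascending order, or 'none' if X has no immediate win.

col 0: drop X → no win
col 1: drop X → no win
col 2: drop X → no win
col 3: drop X → WIN!
col 4: drop X → no win
col 5: drop X → no win
col 6: drop X → no win

Answer: 3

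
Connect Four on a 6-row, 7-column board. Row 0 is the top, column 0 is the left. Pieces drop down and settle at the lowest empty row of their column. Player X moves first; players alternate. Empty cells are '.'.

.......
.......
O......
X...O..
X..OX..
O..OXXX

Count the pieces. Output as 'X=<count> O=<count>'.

X=6 O=5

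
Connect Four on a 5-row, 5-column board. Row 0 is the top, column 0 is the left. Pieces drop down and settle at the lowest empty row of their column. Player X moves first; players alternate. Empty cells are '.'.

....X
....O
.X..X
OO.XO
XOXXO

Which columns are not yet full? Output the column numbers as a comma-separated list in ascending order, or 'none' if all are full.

col 0: top cell = '.' → open
col 1: top cell = '.' → open
col 2: top cell = '.' → open
col 3: top cell = '.' → open
col 4: top cell = 'X' → FULL

Answer: 0,1,2,3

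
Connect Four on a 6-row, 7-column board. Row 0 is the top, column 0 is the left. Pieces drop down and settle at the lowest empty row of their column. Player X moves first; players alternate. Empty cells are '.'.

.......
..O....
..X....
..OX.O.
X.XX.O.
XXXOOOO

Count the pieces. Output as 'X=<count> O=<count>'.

X=8 O=8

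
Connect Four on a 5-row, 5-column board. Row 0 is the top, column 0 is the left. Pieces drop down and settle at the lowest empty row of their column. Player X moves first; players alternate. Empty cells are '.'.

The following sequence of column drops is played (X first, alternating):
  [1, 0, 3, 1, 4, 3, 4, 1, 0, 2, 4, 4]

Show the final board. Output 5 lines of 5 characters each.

Answer: .....
....O
.O..X
XO.OX
OXOXX

Derivation:
Move 1: X drops in col 1, lands at row 4
Move 2: O drops in col 0, lands at row 4
Move 3: X drops in col 3, lands at row 4
Move 4: O drops in col 1, lands at row 3
Move 5: X drops in col 4, lands at row 4
Move 6: O drops in col 3, lands at row 3
Move 7: X drops in col 4, lands at row 3
Move 8: O drops in col 1, lands at row 2
Move 9: X drops in col 0, lands at row 3
Move 10: O drops in col 2, lands at row 4
Move 11: X drops in col 4, lands at row 2
Move 12: O drops in col 4, lands at row 1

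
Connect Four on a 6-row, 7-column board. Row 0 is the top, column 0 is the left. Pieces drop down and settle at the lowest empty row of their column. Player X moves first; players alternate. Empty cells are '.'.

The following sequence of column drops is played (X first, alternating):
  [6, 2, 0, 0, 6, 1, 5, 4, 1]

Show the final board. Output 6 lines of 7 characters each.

Answer: .......
.......
.......
.......
OX....X
XOO.OXX

Derivation:
Move 1: X drops in col 6, lands at row 5
Move 2: O drops in col 2, lands at row 5
Move 3: X drops in col 0, lands at row 5
Move 4: O drops in col 0, lands at row 4
Move 5: X drops in col 6, lands at row 4
Move 6: O drops in col 1, lands at row 5
Move 7: X drops in col 5, lands at row 5
Move 8: O drops in col 4, lands at row 5
Move 9: X drops in col 1, lands at row 4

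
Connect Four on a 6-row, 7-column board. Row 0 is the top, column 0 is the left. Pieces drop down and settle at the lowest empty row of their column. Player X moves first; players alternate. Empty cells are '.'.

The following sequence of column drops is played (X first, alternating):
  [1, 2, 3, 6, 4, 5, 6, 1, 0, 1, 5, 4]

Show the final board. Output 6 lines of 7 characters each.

Move 1: X drops in col 1, lands at row 5
Move 2: O drops in col 2, lands at row 5
Move 3: X drops in col 3, lands at row 5
Move 4: O drops in col 6, lands at row 5
Move 5: X drops in col 4, lands at row 5
Move 6: O drops in col 5, lands at row 5
Move 7: X drops in col 6, lands at row 4
Move 8: O drops in col 1, lands at row 4
Move 9: X drops in col 0, lands at row 5
Move 10: O drops in col 1, lands at row 3
Move 11: X drops in col 5, lands at row 4
Move 12: O drops in col 4, lands at row 4

Answer: .......
.......
.......
.O.....
.O..OXX
XXOXXOO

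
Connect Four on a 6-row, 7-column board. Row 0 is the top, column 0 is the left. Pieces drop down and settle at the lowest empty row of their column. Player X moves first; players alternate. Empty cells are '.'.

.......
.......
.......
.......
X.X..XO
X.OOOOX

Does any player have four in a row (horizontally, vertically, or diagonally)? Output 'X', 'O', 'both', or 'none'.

O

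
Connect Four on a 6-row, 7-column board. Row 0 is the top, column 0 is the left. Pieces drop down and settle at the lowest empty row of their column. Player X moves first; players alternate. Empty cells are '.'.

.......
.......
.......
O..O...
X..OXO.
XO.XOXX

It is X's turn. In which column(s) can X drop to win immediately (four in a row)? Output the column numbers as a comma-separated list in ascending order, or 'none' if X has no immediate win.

Answer: none

Derivation:
col 0: drop X → no win
col 1: drop X → no win
col 2: drop X → no win
col 3: drop X → no win
col 4: drop X → no win
col 5: drop X → no win
col 6: drop X → no win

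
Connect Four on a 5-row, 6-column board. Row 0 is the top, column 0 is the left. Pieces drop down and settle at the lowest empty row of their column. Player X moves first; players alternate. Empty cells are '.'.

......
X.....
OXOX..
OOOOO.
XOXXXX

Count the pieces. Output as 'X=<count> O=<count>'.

X=8 O=8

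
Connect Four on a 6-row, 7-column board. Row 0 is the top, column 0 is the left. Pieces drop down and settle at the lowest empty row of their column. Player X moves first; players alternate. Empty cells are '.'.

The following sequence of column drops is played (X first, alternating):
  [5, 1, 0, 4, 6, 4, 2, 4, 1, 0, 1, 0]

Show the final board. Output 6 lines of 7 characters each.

Move 1: X drops in col 5, lands at row 5
Move 2: O drops in col 1, lands at row 5
Move 3: X drops in col 0, lands at row 5
Move 4: O drops in col 4, lands at row 5
Move 5: X drops in col 6, lands at row 5
Move 6: O drops in col 4, lands at row 4
Move 7: X drops in col 2, lands at row 5
Move 8: O drops in col 4, lands at row 3
Move 9: X drops in col 1, lands at row 4
Move 10: O drops in col 0, lands at row 4
Move 11: X drops in col 1, lands at row 3
Move 12: O drops in col 0, lands at row 3

Answer: .......
.......
.......
OX..O..
OX..O..
XOX.OXX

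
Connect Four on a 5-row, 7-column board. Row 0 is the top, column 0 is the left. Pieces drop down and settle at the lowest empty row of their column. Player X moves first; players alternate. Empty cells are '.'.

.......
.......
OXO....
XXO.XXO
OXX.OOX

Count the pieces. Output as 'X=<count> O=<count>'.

X=8 O=7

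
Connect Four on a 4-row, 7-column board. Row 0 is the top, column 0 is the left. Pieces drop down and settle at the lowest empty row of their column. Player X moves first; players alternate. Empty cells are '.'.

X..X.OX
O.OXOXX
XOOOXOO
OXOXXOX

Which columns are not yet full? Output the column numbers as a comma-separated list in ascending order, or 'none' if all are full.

Answer: 1,2,4

Derivation:
col 0: top cell = 'X' → FULL
col 1: top cell = '.' → open
col 2: top cell = '.' → open
col 3: top cell = 'X' → FULL
col 4: top cell = '.' → open
col 5: top cell = 'O' → FULL
col 6: top cell = 'X' → FULL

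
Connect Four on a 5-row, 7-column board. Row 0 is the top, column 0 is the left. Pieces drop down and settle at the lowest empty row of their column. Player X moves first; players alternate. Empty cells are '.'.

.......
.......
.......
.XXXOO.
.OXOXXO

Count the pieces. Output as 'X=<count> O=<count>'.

X=6 O=5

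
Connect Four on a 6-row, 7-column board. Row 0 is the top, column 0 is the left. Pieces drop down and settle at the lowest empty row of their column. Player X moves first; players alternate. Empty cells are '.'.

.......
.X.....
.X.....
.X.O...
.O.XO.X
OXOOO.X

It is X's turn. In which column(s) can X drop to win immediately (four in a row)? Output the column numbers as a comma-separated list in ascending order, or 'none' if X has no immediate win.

col 0: drop X → no win
col 1: drop X → WIN!
col 2: drop X → no win
col 3: drop X → no win
col 4: drop X → no win
col 5: drop X → no win
col 6: drop X → no win

Answer: 1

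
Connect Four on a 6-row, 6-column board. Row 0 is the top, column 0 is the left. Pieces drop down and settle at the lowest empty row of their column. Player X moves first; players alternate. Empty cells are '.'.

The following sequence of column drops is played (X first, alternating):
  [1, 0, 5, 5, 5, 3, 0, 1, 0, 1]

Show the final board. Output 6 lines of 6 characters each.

Move 1: X drops in col 1, lands at row 5
Move 2: O drops in col 0, lands at row 5
Move 3: X drops in col 5, lands at row 5
Move 4: O drops in col 5, lands at row 4
Move 5: X drops in col 5, lands at row 3
Move 6: O drops in col 3, lands at row 5
Move 7: X drops in col 0, lands at row 4
Move 8: O drops in col 1, lands at row 4
Move 9: X drops in col 0, lands at row 3
Move 10: O drops in col 1, lands at row 3

Answer: ......
......
......
XO...X
XO...O
OX.O.X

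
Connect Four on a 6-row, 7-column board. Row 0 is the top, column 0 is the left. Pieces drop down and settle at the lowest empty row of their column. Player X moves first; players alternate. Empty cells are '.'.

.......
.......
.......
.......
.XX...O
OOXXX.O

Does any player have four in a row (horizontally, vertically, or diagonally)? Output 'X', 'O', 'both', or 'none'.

none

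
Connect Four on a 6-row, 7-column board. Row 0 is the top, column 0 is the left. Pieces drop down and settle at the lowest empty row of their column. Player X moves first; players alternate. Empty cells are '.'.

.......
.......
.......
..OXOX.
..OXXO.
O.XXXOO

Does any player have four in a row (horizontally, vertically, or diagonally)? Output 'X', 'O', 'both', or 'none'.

none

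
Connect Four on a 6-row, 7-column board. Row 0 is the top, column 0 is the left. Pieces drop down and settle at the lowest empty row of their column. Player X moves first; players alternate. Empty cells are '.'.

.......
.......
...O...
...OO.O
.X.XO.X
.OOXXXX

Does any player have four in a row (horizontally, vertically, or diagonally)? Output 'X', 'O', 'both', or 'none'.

X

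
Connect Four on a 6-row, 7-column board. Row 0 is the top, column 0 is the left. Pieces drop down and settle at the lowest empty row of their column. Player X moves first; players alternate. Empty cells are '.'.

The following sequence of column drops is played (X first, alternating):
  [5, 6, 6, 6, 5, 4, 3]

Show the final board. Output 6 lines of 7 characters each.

Move 1: X drops in col 5, lands at row 5
Move 2: O drops in col 6, lands at row 5
Move 3: X drops in col 6, lands at row 4
Move 4: O drops in col 6, lands at row 3
Move 5: X drops in col 5, lands at row 4
Move 6: O drops in col 4, lands at row 5
Move 7: X drops in col 3, lands at row 5

Answer: .......
.......
.......
......O
.....XX
...XOXO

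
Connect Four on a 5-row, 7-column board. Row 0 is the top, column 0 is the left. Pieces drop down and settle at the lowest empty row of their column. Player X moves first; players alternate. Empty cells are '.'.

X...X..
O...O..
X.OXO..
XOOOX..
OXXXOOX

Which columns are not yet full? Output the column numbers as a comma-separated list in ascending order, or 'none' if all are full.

col 0: top cell = 'X' → FULL
col 1: top cell = '.' → open
col 2: top cell = '.' → open
col 3: top cell = '.' → open
col 4: top cell = 'X' → FULL
col 5: top cell = '.' → open
col 6: top cell = '.' → open

Answer: 1,2,3,5,6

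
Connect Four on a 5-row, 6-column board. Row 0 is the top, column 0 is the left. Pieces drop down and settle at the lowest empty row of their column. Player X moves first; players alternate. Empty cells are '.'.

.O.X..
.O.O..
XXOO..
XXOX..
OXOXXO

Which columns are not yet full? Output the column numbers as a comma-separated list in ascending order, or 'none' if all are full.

Answer: 0,2,4,5

Derivation:
col 0: top cell = '.' → open
col 1: top cell = 'O' → FULL
col 2: top cell = '.' → open
col 3: top cell = 'X' → FULL
col 4: top cell = '.' → open
col 5: top cell = '.' → open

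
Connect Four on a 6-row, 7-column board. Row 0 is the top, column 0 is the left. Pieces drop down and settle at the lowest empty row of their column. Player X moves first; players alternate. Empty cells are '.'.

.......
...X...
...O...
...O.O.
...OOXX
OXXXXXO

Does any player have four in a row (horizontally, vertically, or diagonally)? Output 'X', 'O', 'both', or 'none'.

X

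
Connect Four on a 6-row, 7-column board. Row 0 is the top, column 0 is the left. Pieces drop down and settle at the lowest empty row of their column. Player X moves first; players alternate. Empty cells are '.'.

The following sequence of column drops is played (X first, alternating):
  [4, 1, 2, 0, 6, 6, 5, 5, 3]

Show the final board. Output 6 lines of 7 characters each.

Move 1: X drops in col 4, lands at row 5
Move 2: O drops in col 1, lands at row 5
Move 3: X drops in col 2, lands at row 5
Move 4: O drops in col 0, lands at row 5
Move 5: X drops in col 6, lands at row 5
Move 6: O drops in col 6, lands at row 4
Move 7: X drops in col 5, lands at row 5
Move 8: O drops in col 5, lands at row 4
Move 9: X drops in col 3, lands at row 5

Answer: .......
.......
.......
.......
.....OO
OOXXXXX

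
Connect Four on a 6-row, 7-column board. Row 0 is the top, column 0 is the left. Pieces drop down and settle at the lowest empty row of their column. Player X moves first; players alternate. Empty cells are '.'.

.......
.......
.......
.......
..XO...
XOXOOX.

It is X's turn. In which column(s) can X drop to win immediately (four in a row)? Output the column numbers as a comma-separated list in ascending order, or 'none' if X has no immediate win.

Answer: none

Derivation:
col 0: drop X → no win
col 1: drop X → no win
col 2: drop X → no win
col 3: drop X → no win
col 4: drop X → no win
col 5: drop X → no win
col 6: drop X → no win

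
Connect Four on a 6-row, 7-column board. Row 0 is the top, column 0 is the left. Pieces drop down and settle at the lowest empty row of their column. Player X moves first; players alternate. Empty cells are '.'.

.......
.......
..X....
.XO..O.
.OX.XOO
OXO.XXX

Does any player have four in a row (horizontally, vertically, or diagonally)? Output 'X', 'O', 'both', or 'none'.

none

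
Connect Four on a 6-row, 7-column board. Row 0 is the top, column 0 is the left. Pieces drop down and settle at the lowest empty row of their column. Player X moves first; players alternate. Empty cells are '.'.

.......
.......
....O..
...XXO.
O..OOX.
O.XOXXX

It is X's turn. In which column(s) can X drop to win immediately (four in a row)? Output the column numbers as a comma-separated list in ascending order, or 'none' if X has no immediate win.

col 0: drop X → no win
col 1: drop X → no win
col 2: drop X → no win
col 3: drop X → WIN!
col 4: drop X → no win
col 5: drop X → no win
col 6: drop X → no win

Answer: 3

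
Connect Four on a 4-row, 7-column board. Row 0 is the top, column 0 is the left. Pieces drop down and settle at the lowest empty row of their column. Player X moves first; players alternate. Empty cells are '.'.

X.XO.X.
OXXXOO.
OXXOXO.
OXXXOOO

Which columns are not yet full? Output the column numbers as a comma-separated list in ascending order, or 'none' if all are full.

Answer: 1,4,6

Derivation:
col 0: top cell = 'X' → FULL
col 1: top cell = '.' → open
col 2: top cell = 'X' → FULL
col 3: top cell = 'O' → FULL
col 4: top cell = '.' → open
col 5: top cell = 'X' → FULL
col 6: top cell = '.' → open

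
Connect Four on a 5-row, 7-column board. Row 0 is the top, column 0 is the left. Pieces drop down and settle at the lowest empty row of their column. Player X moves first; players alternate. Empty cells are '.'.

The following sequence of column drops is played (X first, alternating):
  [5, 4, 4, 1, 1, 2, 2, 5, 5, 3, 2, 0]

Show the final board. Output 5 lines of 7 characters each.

Move 1: X drops in col 5, lands at row 4
Move 2: O drops in col 4, lands at row 4
Move 3: X drops in col 4, lands at row 3
Move 4: O drops in col 1, lands at row 4
Move 5: X drops in col 1, lands at row 3
Move 6: O drops in col 2, lands at row 4
Move 7: X drops in col 2, lands at row 3
Move 8: O drops in col 5, lands at row 3
Move 9: X drops in col 5, lands at row 2
Move 10: O drops in col 3, lands at row 4
Move 11: X drops in col 2, lands at row 2
Move 12: O drops in col 0, lands at row 4

Answer: .......
.......
..X..X.
.XX.XO.
OOOOOX.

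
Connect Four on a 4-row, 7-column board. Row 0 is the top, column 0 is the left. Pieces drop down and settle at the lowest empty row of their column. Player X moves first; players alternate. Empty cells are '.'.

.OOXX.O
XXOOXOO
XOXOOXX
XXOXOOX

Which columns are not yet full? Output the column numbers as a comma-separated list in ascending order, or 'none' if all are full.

Answer: 0,5

Derivation:
col 0: top cell = '.' → open
col 1: top cell = 'O' → FULL
col 2: top cell = 'O' → FULL
col 3: top cell = 'X' → FULL
col 4: top cell = 'X' → FULL
col 5: top cell = '.' → open
col 6: top cell = 'O' → FULL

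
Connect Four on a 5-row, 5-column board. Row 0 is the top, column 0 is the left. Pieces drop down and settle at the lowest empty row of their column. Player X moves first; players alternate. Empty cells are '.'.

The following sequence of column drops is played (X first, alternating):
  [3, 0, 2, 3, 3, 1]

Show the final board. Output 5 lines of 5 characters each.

Answer: .....
.....
...X.
...O.
OOXX.

Derivation:
Move 1: X drops in col 3, lands at row 4
Move 2: O drops in col 0, lands at row 4
Move 3: X drops in col 2, lands at row 4
Move 4: O drops in col 3, lands at row 3
Move 5: X drops in col 3, lands at row 2
Move 6: O drops in col 1, lands at row 4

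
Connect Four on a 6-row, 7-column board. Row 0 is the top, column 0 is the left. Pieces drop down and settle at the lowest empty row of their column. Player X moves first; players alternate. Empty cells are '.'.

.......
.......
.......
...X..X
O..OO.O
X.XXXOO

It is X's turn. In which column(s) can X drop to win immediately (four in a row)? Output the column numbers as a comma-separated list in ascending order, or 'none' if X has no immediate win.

Answer: 1

Derivation:
col 0: drop X → no win
col 1: drop X → WIN!
col 2: drop X → no win
col 3: drop X → no win
col 4: drop X → no win
col 5: drop X → no win
col 6: drop X → no win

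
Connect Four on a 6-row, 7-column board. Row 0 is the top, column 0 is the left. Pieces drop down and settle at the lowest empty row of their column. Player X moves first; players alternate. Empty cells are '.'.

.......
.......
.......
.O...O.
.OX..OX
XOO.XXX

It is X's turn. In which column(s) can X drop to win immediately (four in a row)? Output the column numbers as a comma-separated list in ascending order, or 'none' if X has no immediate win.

col 0: drop X → no win
col 1: drop X → no win
col 2: drop X → no win
col 3: drop X → WIN!
col 4: drop X → no win
col 5: drop X → no win
col 6: drop X → no win

Answer: 3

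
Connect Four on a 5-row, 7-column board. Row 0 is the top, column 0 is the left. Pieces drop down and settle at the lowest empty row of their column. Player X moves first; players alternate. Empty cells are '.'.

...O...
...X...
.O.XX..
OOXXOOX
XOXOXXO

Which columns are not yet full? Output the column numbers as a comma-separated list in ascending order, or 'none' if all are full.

Answer: 0,1,2,4,5,6

Derivation:
col 0: top cell = '.' → open
col 1: top cell = '.' → open
col 2: top cell = '.' → open
col 3: top cell = 'O' → FULL
col 4: top cell = '.' → open
col 5: top cell = '.' → open
col 6: top cell = '.' → open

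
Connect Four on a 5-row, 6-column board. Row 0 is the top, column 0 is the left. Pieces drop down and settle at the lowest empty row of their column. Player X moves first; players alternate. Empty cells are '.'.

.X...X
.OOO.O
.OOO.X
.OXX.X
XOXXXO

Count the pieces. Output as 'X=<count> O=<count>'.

X=10 O=10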